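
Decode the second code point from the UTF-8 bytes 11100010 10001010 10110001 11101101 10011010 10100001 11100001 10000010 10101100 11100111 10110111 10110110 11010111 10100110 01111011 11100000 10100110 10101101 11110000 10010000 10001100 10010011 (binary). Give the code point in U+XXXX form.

Offset 0: leading byte 0xE2 = 11100010 → 3-byte char #1 = E2 8A B1.
Offset 3: leading byte 0xED = 11101101 → 3-byte char #2 = ED 9A A1.
Leading byte 0xED = 11101101 matches 1110xxxx → 3-byte sequence.
Byte 1: 0xED = 11101101, payload 1101 (4 bits).
Byte 2: 0x9A = 10011010 (10xxxxxx ✓), payload 011010.
Byte 3: 0xA1 = 10100001 (10xxxxxx ✓), payload 100001.
Concatenate: 1101011010100001 = 0xD6A1 (16 bits → U+D6A1).

U+D6A1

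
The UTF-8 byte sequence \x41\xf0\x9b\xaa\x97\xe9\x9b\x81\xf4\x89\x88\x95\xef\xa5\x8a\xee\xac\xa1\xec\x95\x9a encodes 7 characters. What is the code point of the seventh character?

Offset 0: leading byte 0x41 = 01000001 → 1-byte char #1 = 41.
Offset 1: leading byte 0xF0 = 11110000 → 4-byte char #2 = F0 9B AA 97.
Offset 5: leading byte 0xE9 = 11101001 → 3-byte char #3 = E9 9B 81.
Offset 8: leading byte 0xF4 = 11110100 → 4-byte char #4 = F4 89 88 95.
Offset 12: leading byte 0xEF = 11101111 → 3-byte char #5 = EF A5 8A.
Offset 15: leading byte 0xEE = 11101110 → 3-byte char #6 = EE AC A1.
Offset 18: leading byte 0xEC = 11101100 → 3-byte char #7 = EC 95 9A.
Leading byte 0xEC = 11101100 matches 1110xxxx → 3-byte sequence.
Byte 1: 0xEC = 11101100, payload 1100 (4 bits).
Byte 2: 0x95 = 10010101 (10xxxxxx ✓), payload 010101.
Byte 3: 0x9A = 10011010 (10xxxxxx ✓), payload 011010.
Concatenate: 1100010101011010 = 0xC55A (16 bits → U+C55A).

U+C55A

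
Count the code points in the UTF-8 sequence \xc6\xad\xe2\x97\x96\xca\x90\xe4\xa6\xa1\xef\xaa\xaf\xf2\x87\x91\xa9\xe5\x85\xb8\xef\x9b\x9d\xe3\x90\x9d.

9

Byte at offset 0: 0xC6 = 11000110 → 2-byte char (#1). Advance 2.
Byte at offset 2: 0xE2 = 11100010 → 3-byte char (#2). Advance 3.
Byte at offset 5: 0xCA = 11001010 → 2-byte char (#3). Advance 2.
Byte at offset 7: 0xE4 = 11100100 → 3-byte char (#4). Advance 3.
Byte at offset 10: 0xEF = 11101111 → 3-byte char (#5). Advance 3.
Byte at offset 13: 0xF2 = 11110010 → 4-byte char (#6). Advance 4.
Byte at offset 17: 0xE5 = 11100101 → 3-byte char (#7). Advance 3.
Byte at offset 20: 0xEF = 11101111 → 3-byte char (#8). Advance 3.
Byte at offset 23: 0xE3 = 11100011 → 3-byte char (#9). Advance 3.
Reached end at offset 26 after 9 code points.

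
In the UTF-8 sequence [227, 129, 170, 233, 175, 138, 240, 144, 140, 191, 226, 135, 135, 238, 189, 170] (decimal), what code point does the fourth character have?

U+21C7

Offset 0: leading byte 0xE3 = 11100011 → 3-byte char #1 = E3 81 AA.
Offset 3: leading byte 0xE9 = 11101001 → 3-byte char #2 = E9 AF 8A.
Offset 6: leading byte 0xF0 = 11110000 → 4-byte char #3 = F0 90 8C BF.
Offset 10: leading byte 0xE2 = 11100010 → 3-byte char #4 = E2 87 87.
Leading byte 0xE2 = 11100010 matches 1110xxxx → 3-byte sequence.
Byte 1: 0xE2 = 11100010, payload 0010 (4 bits).
Byte 2: 0x87 = 10000111 (10xxxxxx ✓), payload 000111.
Byte 3: 0x87 = 10000111 (10xxxxxx ✓), payload 000111.
Concatenate: 0010000111000111 = 0x21C7 (16 bits → U+21C7).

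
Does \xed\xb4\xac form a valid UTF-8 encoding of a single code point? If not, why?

Structurally a 3-byte sequence; payload = 0xDD2C.
But 0xDD2C is in U+D800–U+DFFF, the surrogate range. Surrogates are not Unicode scalar values and are forbidden in UTF-8.

invalid (encodes a surrogate (U+D800–U+DFFF))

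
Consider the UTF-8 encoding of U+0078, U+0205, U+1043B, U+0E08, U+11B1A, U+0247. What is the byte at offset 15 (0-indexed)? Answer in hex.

U+0078 → 1-byte form 78 at offsets 0–0.
U+0205 → 2-byte form C8 85 at offsets 1–2.
U+1043B → 4-byte form F0 90 90 BB at offsets 3–6.
U+0E08 → 3-byte form E0 B8 88 at offsets 7–9.
U+11B1A → 4-byte form F0 91 AC 9A at offsets 10–13.
U+0247 → 2-byte form C9 87 at offsets 14–15.
Offset 15 falls in char 6's range; it's byte 2 of C9 87 = 0x87.

0x87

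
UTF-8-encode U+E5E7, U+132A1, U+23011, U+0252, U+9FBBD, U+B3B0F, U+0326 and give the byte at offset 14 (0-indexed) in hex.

U+E5E7 → 3-byte form EE 97 A7 at offsets 0–2.
U+132A1 → 4-byte form F0 93 8A A1 at offsets 3–6.
U+23011 → 4-byte form F0 A3 80 91 at offsets 7–10.
U+0252 → 2-byte form C9 92 at offsets 11–12.
U+9FBBD → 4-byte form F2 9F AE BD at offsets 13–16.
Offset 14 falls in char 5's range; it's byte 2 of F2 9F AE BD = 0x9F.

0x9F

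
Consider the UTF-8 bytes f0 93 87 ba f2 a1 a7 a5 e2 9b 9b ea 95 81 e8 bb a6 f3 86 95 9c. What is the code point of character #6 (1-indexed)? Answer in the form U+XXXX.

U+C655C

Offset 0: leading byte 0xF0 = 11110000 → 4-byte char #1 = F0 93 87 BA.
Offset 4: leading byte 0xF2 = 11110010 → 4-byte char #2 = F2 A1 A7 A5.
Offset 8: leading byte 0xE2 = 11100010 → 3-byte char #3 = E2 9B 9B.
Offset 11: leading byte 0xEA = 11101010 → 3-byte char #4 = EA 95 81.
Offset 14: leading byte 0xE8 = 11101000 → 3-byte char #5 = E8 BB A6.
Offset 17: leading byte 0xF3 = 11110011 → 4-byte char #6 = F3 86 95 9C.
Leading byte 0xF3 = 11110011 matches 11110xxx → 4-byte sequence.
Byte 1: 0xF3 = 11110011, payload 011 (3 bits).
Byte 2: 0x86 = 10000110 (10xxxxxx ✓), payload 000110.
Byte 3: 0x95 = 10010101 (10xxxxxx ✓), payload 010101.
Byte 4: 0x9C = 10011100 (10xxxxxx ✓), payload 011100.
Concatenate: 011000110010101011100 = 0xC655C (21 bits → U+C655C).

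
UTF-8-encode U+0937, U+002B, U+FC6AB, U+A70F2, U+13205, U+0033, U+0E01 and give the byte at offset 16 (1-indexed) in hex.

1-indexed offset 16 is 0-indexed offset 15.
U+0937 → 3-byte form E0 A4 B7 at offsets 0–2.
U+002B → 1-byte form 2B at offsets 3–3.
U+FC6AB → 4-byte form F3 BC 9A AB at offsets 4–7.
U+A70F2 → 4-byte form F2 A7 83 B2 at offsets 8–11.
U+13205 → 4-byte form F0 93 88 85 at offsets 12–15.
Offset 15 falls in char 5's range; it's byte 4 of F0 93 88 85 = 0x85.

0x85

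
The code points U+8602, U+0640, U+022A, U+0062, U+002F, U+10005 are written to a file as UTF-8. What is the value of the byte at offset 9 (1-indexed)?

1-indexed offset 9 is 0-indexed offset 8.
U+8602 → 3-byte form E8 98 82 at offsets 0–2.
U+0640 → 2-byte form D9 80 at offsets 3–4.
U+022A → 2-byte form C8 AA at offsets 5–6.
U+0062 → 1-byte form 62 at offsets 7–7.
U+002F → 1-byte form 2F at offsets 8–8.
Offset 8 falls in char 5's range; it's byte 1 of 2F = 0x2F.

0x2F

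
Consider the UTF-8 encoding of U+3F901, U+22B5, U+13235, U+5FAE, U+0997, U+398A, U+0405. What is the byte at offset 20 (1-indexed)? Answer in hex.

0x8A

1-indexed offset 20 is 0-indexed offset 19.
U+3F901 → 4-byte form F0 BF A4 81 at offsets 0–3.
U+22B5 → 3-byte form E2 8A B5 at offsets 4–6.
U+13235 → 4-byte form F0 93 88 B5 at offsets 7–10.
U+5FAE → 3-byte form E5 BE AE at offsets 11–13.
U+0997 → 3-byte form E0 A6 97 at offsets 14–16.
U+398A → 3-byte form E3 A6 8A at offsets 17–19.
Offset 19 falls in char 6's range; it's byte 3 of E3 A6 8A = 0x8A.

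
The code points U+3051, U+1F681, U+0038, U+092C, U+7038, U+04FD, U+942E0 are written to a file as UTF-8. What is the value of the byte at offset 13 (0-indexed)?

0xB8

U+3051 → 3-byte form E3 81 91 at offsets 0–2.
U+1F681 → 4-byte form F0 9F 9A 81 at offsets 3–6.
U+0038 → 1-byte form 38 at offsets 7–7.
U+092C → 3-byte form E0 A4 AC at offsets 8–10.
U+7038 → 3-byte form E7 80 B8 at offsets 11–13.
Offset 13 falls in char 5's range; it's byte 3 of E7 80 B8 = 0xB8.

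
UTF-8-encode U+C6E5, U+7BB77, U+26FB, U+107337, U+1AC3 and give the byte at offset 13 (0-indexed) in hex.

0xB7

U+C6E5 → 3-byte form EC 9B A5 at offsets 0–2.
U+7BB77 → 4-byte form F1 BB AD B7 at offsets 3–6.
U+26FB → 3-byte form E2 9B BB at offsets 7–9.
U+107337 → 4-byte form F4 87 8C B7 at offsets 10–13.
Offset 13 falls in char 4's range; it's byte 4 of F4 87 8C B7 = 0xB7.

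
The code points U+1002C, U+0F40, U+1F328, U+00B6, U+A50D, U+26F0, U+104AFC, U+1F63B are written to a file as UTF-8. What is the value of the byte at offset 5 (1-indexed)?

0xE0

1-indexed offset 5 is 0-indexed offset 4.
U+1002C → 4-byte form F0 90 80 AC at offsets 0–3.
U+0F40 → 3-byte form E0 BD 80 at offsets 4–6.
Offset 4 falls in char 2's range; it's byte 1 of E0 BD 80 = 0xE0.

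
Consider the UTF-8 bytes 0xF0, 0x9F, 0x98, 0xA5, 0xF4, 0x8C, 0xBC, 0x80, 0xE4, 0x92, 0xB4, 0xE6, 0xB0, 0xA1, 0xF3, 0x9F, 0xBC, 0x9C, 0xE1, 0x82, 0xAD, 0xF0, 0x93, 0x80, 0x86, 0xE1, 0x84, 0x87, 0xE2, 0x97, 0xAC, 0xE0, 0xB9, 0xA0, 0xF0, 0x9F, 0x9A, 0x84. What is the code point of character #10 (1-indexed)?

U+0E60

Offset 0: leading byte 0xF0 = 11110000 → 4-byte char #1 = F0 9F 98 A5.
Offset 4: leading byte 0xF4 = 11110100 → 4-byte char #2 = F4 8C BC 80.
Offset 8: leading byte 0xE4 = 11100100 → 3-byte char #3 = E4 92 B4.
Offset 11: leading byte 0xE6 = 11100110 → 3-byte char #4 = E6 B0 A1.
Offset 14: leading byte 0xF3 = 11110011 → 4-byte char #5 = F3 9F BC 9C.
Offset 18: leading byte 0xE1 = 11100001 → 3-byte char #6 = E1 82 AD.
Offset 21: leading byte 0xF0 = 11110000 → 4-byte char #7 = F0 93 80 86.
Offset 25: leading byte 0xE1 = 11100001 → 3-byte char #8 = E1 84 87.
Offset 28: leading byte 0xE2 = 11100010 → 3-byte char #9 = E2 97 AC.
Offset 31: leading byte 0xE0 = 11100000 → 3-byte char #10 = E0 B9 A0.
Leading byte 0xE0 = 11100000 matches 1110xxxx → 3-byte sequence.
Byte 1: 0xE0 = 11100000, payload 0000 (4 bits).
Byte 2: 0xB9 = 10111001 (10xxxxxx ✓), payload 111001.
Byte 3: 0xA0 = 10100000 (10xxxxxx ✓), payload 100000.
Concatenate: 0000111001100000 = 0xE60 (16 bits → U+0E60).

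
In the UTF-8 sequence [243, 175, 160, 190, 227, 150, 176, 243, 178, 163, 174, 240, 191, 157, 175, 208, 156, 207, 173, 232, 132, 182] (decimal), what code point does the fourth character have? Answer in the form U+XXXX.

Offset 0: leading byte 0xF3 = 11110011 → 4-byte char #1 = F3 AF A0 BE.
Offset 4: leading byte 0xE3 = 11100011 → 3-byte char #2 = E3 96 B0.
Offset 7: leading byte 0xF3 = 11110011 → 4-byte char #3 = F3 B2 A3 AE.
Offset 11: leading byte 0xF0 = 11110000 → 4-byte char #4 = F0 BF 9D AF.
Leading byte 0xF0 = 11110000 matches 11110xxx → 4-byte sequence.
Byte 1: 0xF0 = 11110000, payload 000 (3 bits).
Byte 2: 0xBF = 10111111 (10xxxxxx ✓), payload 111111.
Byte 3: 0x9D = 10011101 (10xxxxxx ✓), payload 011101.
Byte 4: 0xAF = 10101111 (10xxxxxx ✓), payload 101111.
Concatenate: 000111111011101101111 = 0x3F76F (21 bits → U+3F76F).

U+3F76F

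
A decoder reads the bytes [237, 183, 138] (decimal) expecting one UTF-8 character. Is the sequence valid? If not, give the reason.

invalid (encodes a surrogate (U+D800–U+DFFF))

Structurally a 3-byte sequence; payload = 0xDDCA.
But 0xDDCA is in U+D800–U+DFFF, the surrogate range. Surrogates are not Unicode scalar values and are forbidden in UTF-8.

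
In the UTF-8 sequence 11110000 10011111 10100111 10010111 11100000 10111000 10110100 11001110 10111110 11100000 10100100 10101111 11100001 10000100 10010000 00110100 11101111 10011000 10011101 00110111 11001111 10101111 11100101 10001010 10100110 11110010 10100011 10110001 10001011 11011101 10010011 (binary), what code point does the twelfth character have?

Offset 0: leading byte 0xF0 = 11110000 → 4-byte char #1 = F0 9F A7 97.
Offset 4: leading byte 0xE0 = 11100000 → 3-byte char #2 = E0 B8 B4.
Offset 7: leading byte 0xCE = 11001110 → 2-byte char #3 = CE BE.
Offset 9: leading byte 0xE0 = 11100000 → 3-byte char #4 = E0 A4 AF.
Offset 12: leading byte 0xE1 = 11100001 → 3-byte char #5 = E1 84 90.
Offset 15: leading byte 0x34 = 00110100 → 1-byte char #6 = 34.
Offset 16: leading byte 0xEF = 11101111 → 3-byte char #7 = EF 98 9D.
Offset 19: leading byte 0x37 = 00110111 → 1-byte char #8 = 37.
Offset 20: leading byte 0xCF = 11001111 → 2-byte char #9 = CF AF.
Offset 22: leading byte 0xE5 = 11100101 → 3-byte char #10 = E5 8A A6.
Offset 25: leading byte 0xF2 = 11110010 → 4-byte char #11 = F2 A3 B1 8B.
Offset 29: leading byte 0xDD = 11011101 → 2-byte char #12 = DD 93.
Leading byte 0xDD = 11011101 matches 110xxxxx → 2-byte sequence.
Byte 1: 0xDD = 11011101, payload 11101 (5 bits).
Byte 2: 0x93 = 10010011 (10xxxxxx ✓), payload 010011.
Concatenate: 11101010011 = 0x753 (11 bits → U+0753).

U+0753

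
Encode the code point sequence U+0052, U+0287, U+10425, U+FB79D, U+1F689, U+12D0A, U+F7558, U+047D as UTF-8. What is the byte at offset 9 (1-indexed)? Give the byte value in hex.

0xBB

1-indexed offset 9 is 0-indexed offset 8.
U+0052 → 1-byte form 52 at offsets 0–0.
U+0287 → 2-byte form CA 87 at offsets 1–2.
U+10425 → 4-byte form F0 90 90 A5 at offsets 3–6.
U+FB79D → 4-byte form F3 BB 9E 9D at offsets 7–10.
Offset 8 falls in char 4's range; it's byte 2 of F3 BB 9E 9D = 0xBB.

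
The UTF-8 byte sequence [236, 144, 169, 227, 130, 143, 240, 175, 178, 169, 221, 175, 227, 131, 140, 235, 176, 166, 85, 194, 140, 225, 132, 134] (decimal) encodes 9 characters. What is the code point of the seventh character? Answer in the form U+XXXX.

U+0055

Offset 0: leading byte 0xEC = 11101100 → 3-byte char #1 = EC 90 A9.
Offset 3: leading byte 0xE3 = 11100011 → 3-byte char #2 = E3 82 8F.
Offset 6: leading byte 0xF0 = 11110000 → 4-byte char #3 = F0 AF B2 A9.
Offset 10: leading byte 0xDD = 11011101 → 2-byte char #4 = DD AF.
Offset 12: leading byte 0xE3 = 11100011 → 3-byte char #5 = E3 83 8C.
Offset 15: leading byte 0xEB = 11101011 → 3-byte char #6 = EB B0 A6.
Offset 18: leading byte 0x55 = 01010101 → 1-byte char #7 = 55.
Leading byte 0x55 = 01010101 matches 0xxxxxxx → 1-byte sequence.
Byte 1: 0x55 = 01010101, payload 1010101 (7 bits).
Concatenate: 1010101 = 0x55 (7 bits → U+0055).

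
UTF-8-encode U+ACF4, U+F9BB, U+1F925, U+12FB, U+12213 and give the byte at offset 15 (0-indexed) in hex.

U+ACF4 → 3-byte form EA B3 B4 at offsets 0–2.
U+F9BB → 3-byte form EF A6 BB at offsets 3–5.
U+1F925 → 4-byte form F0 9F A4 A5 at offsets 6–9.
U+12FB → 3-byte form E1 8B BB at offsets 10–12.
U+12213 → 4-byte form F0 92 88 93 at offsets 13–16.
Offset 15 falls in char 5's range; it's byte 3 of F0 92 88 93 = 0x88.

0x88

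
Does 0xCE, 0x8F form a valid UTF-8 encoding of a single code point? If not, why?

Leading byte 0xCE = 11001110 → 2-byte form.
Continuation bytes 0x8F=10001111 all match 10xxxxxx.
Decoded value 0x38F is ≥ 0x80 (shortest form) and not a surrogate.

valid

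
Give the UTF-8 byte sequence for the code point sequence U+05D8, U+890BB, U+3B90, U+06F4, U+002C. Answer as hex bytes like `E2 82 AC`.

D7 98 F2 89 82 BB E3 AE 90 DB B4 2C

U+05D8: 2-byte form → D7 98.
U+890BB: 4-byte form → F2 89 82 BB.
U+3B90: 3-byte form → E3 AE 90.
U+06F4: 2-byte form → DB B4.
U+002C: 1-byte form → 2C.
Concatenated (12 bytes): D7 98 F2 89 82 BB E3 AE 90 DB B4 2C.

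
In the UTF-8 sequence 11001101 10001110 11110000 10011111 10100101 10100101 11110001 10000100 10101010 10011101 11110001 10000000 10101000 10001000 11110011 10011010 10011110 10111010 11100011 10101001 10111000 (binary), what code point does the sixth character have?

U+3A78

Offset 0: leading byte 0xCD = 11001101 → 2-byte char #1 = CD 8E.
Offset 2: leading byte 0xF0 = 11110000 → 4-byte char #2 = F0 9F A5 A5.
Offset 6: leading byte 0xF1 = 11110001 → 4-byte char #3 = F1 84 AA 9D.
Offset 10: leading byte 0xF1 = 11110001 → 4-byte char #4 = F1 80 A8 88.
Offset 14: leading byte 0xF3 = 11110011 → 4-byte char #5 = F3 9A 9E BA.
Offset 18: leading byte 0xE3 = 11100011 → 3-byte char #6 = E3 A9 B8.
Leading byte 0xE3 = 11100011 matches 1110xxxx → 3-byte sequence.
Byte 1: 0xE3 = 11100011, payload 0011 (4 bits).
Byte 2: 0xA9 = 10101001 (10xxxxxx ✓), payload 101001.
Byte 3: 0xB8 = 10111000 (10xxxxxx ✓), payload 111000.
Concatenate: 0011101001111000 = 0x3A78 (16 bits → U+3A78).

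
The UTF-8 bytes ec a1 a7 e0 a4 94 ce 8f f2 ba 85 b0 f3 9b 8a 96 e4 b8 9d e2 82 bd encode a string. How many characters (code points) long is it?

Byte at offset 0: 0xEC = 11101100 → 3-byte char (#1). Advance 3.
Byte at offset 3: 0xE0 = 11100000 → 3-byte char (#2). Advance 3.
Byte at offset 6: 0xCE = 11001110 → 2-byte char (#3). Advance 2.
Byte at offset 8: 0xF2 = 11110010 → 4-byte char (#4). Advance 4.
Byte at offset 12: 0xF3 = 11110011 → 4-byte char (#5). Advance 4.
Byte at offset 16: 0xE4 = 11100100 → 3-byte char (#6). Advance 3.
Byte at offset 19: 0xE2 = 11100010 → 3-byte char (#7). Advance 3.
Reached end at offset 22 after 7 code points.

7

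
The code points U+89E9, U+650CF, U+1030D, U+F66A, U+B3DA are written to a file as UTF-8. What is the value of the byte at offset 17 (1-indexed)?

1-indexed offset 17 is 0-indexed offset 16.
U+89E9 → 3-byte form E8 A7 A9 at offsets 0–2.
U+650CF → 4-byte form F1 A5 83 8F at offsets 3–6.
U+1030D → 4-byte form F0 90 8C 8D at offsets 7–10.
U+F66A → 3-byte form EF 99 AA at offsets 11–13.
U+B3DA → 3-byte form EB 8F 9A at offsets 14–16.
Offset 16 falls in char 5's range; it's byte 3 of EB 8F 9A = 0x9A.

0x9A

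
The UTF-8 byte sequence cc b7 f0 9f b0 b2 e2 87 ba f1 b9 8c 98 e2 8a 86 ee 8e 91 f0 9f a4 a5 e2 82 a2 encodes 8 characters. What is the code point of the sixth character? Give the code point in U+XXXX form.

U+E391

Offset 0: leading byte 0xCC = 11001100 → 2-byte char #1 = CC B7.
Offset 2: leading byte 0xF0 = 11110000 → 4-byte char #2 = F0 9F B0 B2.
Offset 6: leading byte 0xE2 = 11100010 → 3-byte char #3 = E2 87 BA.
Offset 9: leading byte 0xF1 = 11110001 → 4-byte char #4 = F1 B9 8C 98.
Offset 13: leading byte 0xE2 = 11100010 → 3-byte char #5 = E2 8A 86.
Offset 16: leading byte 0xEE = 11101110 → 3-byte char #6 = EE 8E 91.
Leading byte 0xEE = 11101110 matches 1110xxxx → 3-byte sequence.
Byte 1: 0xEE = 11101110, payload 1110 (4 bits).
Byte 2: 0x8E = 10001110 (10xxxxxx ✓), payload 001110.
Byte 3: 0x91 = 10010001 (10xxxxxx ✓), payload 010001.
Concatenate: 1110001110010001 = 0xE391 (16 bits → U+E391).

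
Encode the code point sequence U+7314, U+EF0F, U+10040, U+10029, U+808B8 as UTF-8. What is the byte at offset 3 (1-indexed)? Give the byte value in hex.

0x94

1-indexed offset 3 is 0-indexed offset 2.
U+7314 → 3-byte form E7 8C 94 at offsets 0–2.
Offset 2 falls in char 1's range; it's byte 3 of E7 8C 94 = 0x94.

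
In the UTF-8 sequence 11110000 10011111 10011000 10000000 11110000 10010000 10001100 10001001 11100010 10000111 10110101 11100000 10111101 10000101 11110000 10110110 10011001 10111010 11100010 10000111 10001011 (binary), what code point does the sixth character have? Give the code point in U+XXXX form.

Offset 0: leading byte 0xF0 = 11110000 → 4-byte char #1 = F0 9F 98 80.
Offset 4: leading byte 0xF0 = 11110000 → 4-byte char #2 = F0 90 8C 89.
Offset 8: leading byte 0xE2 = 11100010 → 3-byte char #3 = E2 87 B5.
Offset 11: leading byte 0xE0 = 11100000 → 3-byte char #4 = E0 BD 85.
Offset 14: leading byte 0xF0 = 11110000 → 4-byte char #5 = F0 B6 99 BA.
Offset 18: leading byte 0xE2 = 11100010 → 3-byte char #6 = E2 87 8B.
Leading byte 0xE2 = 11100010 matches 1110xxxx → 3-byte sequence.
Byte 1: 0xE2 = 11100010, payload 0010 (4 bits).
Byte 2: 0x87 = 10000111 (10xxxxxx ✓), payload 000111.
Byte 3: 0x8B = 10001011 (10xxxxxx ✓), payload 001011.
Concatenate: 0010000111001011 = 0x21CB (16 bits → U+21CB).

U+21CB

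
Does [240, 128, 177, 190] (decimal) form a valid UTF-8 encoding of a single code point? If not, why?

Leading byte 0xF0 = 11110000 → 4-byte form.
Continuation bytes all match 10xxxxxx. Payload decodes to 0xC7E.
But 0xC7E < 0x10000, the minimum for a 4-byte sequence — this is an overlong encoding.

invalid (overlong encoding)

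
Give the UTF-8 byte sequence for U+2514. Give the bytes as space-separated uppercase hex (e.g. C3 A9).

U+2514 = 0x2514 = 9492 decimal. In range U+0800–U+FFFF → 3-byte form: 1110xxxx 10xxxxxx 10xxxxxx.
Binary (16 bits): 0010010100010100.
Split 4+6+6: 0010 | 010100 | 010100.
Byte 1: 11100010 = 0xE2.
Byte 2: 10010100 = 0x94.
Byte 3: 10010100 = 0x94.

E2 94 94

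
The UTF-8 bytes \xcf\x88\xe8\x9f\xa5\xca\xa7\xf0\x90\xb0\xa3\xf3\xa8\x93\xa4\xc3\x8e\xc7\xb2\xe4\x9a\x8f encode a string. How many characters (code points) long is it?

Byte at offset 0: 0xCF = 11001111 → 2-byte char (#1). Advance 2.
Byte at offset 2: 0xE8 = 11101000 → 3-byte char (#2). Advance 3.
Byte at offset 5: 0xCA = 11001010 → 2-byte char (#3). Advance 2.
Byte at offset 7: 0xF0 = 11110000 → 4-byte char (#4). Advance 4.
Byte at offset 11: 0xF3 = 11110011 → 4-byte char (#5). Advance 4.
Byte at offset 15: 0xC3 = 11000011 → 2-byte char (#6). Advance 2.
Byte at offset 17: 0xC7 = 11000111 → 2-byte char (#7). Advance 2.
Byte at offset 19: 0xE4 = 11100100 → 3-byte char (#8). Advance 3.
Reached end at offset 22 after 8 code points.

8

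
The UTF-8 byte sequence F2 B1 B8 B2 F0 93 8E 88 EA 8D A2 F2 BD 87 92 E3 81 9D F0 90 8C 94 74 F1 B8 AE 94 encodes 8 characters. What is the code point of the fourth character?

Offset 0: leading byte 0xF2 = 11110010 → 4-byte char #1 = F2 B1 B8 B2.
Offset 4: leading byte 0xF0 = 11110000 → 4-byte char #2 = F0 93 8E 88.
Offset 8: leading byte 0xEA = 11101010 → 3-byte char #3 = EA 8D A2.
Offset 11: leading byte 0xF2 = 11110010 → 4-byte char #4 = F2 BD 87 92.
Leading byte 0xF2 = 11110010 matches 11110xxx → 4-byte sequence.
Byte 1: 0xF2 = 11110010, payload 010 (3 bits).
Byte 2: 0xBD = 10111101 (10xxxxxx ✓), payload 111101.
Byte 3: 0x87 = 10000111 (10xxxxxx ✓), payload 000111.
Byte 4: 0x92 = 10010010 (10xxxxxx ✓), payload 010010.
Concatenate: 010111101000111010010 = 0xBD1D2 (21 bits → U+BD1D2).

U+BD1D2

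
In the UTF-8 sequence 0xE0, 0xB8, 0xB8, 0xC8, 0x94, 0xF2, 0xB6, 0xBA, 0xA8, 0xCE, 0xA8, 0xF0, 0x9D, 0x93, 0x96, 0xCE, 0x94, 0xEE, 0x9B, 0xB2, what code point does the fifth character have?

Offset 0: leading byte 0xE0 = 11100000 → 3-byte char #1 = E0 B8 B8.
Offset 3: leading byte 0xC8 = 11001000 → 2-byte char #2 = C8 94.
Offset 5: leading byte 0xF2 = 11110010 → 4-byte char #3 = F2 B6 BA A8.
Offset 9: leading byte 0xCE = 11001110 → 2-byte char #4 = CE A8.
Offset 11: leading byte 0xF0 = 11110000 → 4-byte char #5 = F0 9D 93 96.
Leading byte 0xF0 = 11110000 matches 11110xxx → 4-byte sequence.
Byte 1: 0xF0 = 11110000, payload 000 (3 bits).
Byte 2: 0x9D = 10011101 (10xxxxxx ✓), payload 011101.
Byte 3: 0x93 = 10010011 (10xxxxxx ✓), payload 010011.
Byte 4: 0x96 = 10010110 (10xxxxxx ✓), payload 010110.
Concatenate: 000011101010011010110 = 0x1D4D6 (21 bits → U+1D4D6).

U+1D4D6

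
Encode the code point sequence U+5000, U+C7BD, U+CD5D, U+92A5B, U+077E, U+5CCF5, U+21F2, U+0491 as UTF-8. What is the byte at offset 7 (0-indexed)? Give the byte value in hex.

U+5000 → 3-byte form E5 80 80 at offsets 0–2.
U+C7BD → 3-byte form EC 9E BD at offsets 3–5.
U+CD5D → 3-byte form EC B5 9D at offsets 6–8.
Offset 7 falls in char 3's range; it's byte 2 of EC B5 9D = 0xB5.

0xB5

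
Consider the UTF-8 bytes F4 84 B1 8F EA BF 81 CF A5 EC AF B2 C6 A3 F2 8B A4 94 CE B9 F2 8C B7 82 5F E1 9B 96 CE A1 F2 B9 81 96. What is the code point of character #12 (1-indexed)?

U+B9056

Offset 0: leading byte 0xF4 = 11110100 → 4-byte char #1 = F4 84 B1 8F.
Offset 4: leading byte 0xEA = 11101010 → 3-byte char #2 = EA BF 81.
Offset 7: leading byte 0xCF = 11001111 → 2-byte char #3 = CF A5.
Offset 9: leading byte 0xEC = 11101100 → 3-byte char #4 = EC AF B2.
Offset 12: leading byte 0xC6 = 11000110 → 2-byte char #5 = C6 A3.
Offset 14: leading byte 0xF2 = 11110010 → 4-byte char #6 = F2 8B A4 94.
Offset 18: leading byte 0xCE = 11001110 → 2-byte char #7 = CE B9.
Offset 20: leading byte 0xF2 = 11110010 → 4-byte char #8 = F2 8C B7 82.
Offset 24: leading byte 0x5F = 01011111 → 1-byte char #9 = 5F.
Offset 25: leading byte 0xE1 = 11100001 → 3-byte char #10 = E1 9B 96.
Offset 28: leading byte 0xCE = 11001110 → 2-byte char #11 = CE A1.
Offset 30: leading byte 0xF2 = 11110010 → 4-byte char #12 = F2 B9 81 96.
Leading byte 0xF2 = 11110010 matches 11110xxx → 4-byte sequence.
Byte 1: 0xF2 = 11110010, payload 010 (3 bits).
Byte 2: 0xB9 = 10111001 (10xxxxxx ✓), payload 111001.
Byte 3: 0x81 = 10000001 (10xxxxxx ✓), payload 000001.
Byte 4: 0x96 = 10010110 (10xxxxxx ✓), payload 010110.
Concatenate: 010111001000001010110 = 0xB9056 (21 bits → U+B9056).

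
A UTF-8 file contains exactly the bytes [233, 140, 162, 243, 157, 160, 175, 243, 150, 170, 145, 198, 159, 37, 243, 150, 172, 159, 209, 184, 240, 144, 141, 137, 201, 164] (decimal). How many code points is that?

9

Byte at offset 0: 0xE9 = 11101001 → 3-byte char (#1). Advance 3.
Byte at offset 3: 0xF3 = 11110011 → 4-byte char (#2). Advance 4.
Byte at offset 7: 0xF3 = 11110011 → 4-byte char (#3). Advance 4.
Byte at offset 11: 0xC6 = 11000110 → 2-byte char (#4). Advance 2.
Byte at offset 13: 0x25 = 00100101 → 1-byte char (#5). Advance 1.
Byte at offset 14: 0xF3 = 11110011 → 4-byte char (#6). Advance 4.
Byte at offset 18: 0xD1 = 11010001 → 2-byte char (#7). Advance 2.
Byte at offset 20: 0xF0 = 11110000 → 4-byte char (#8). Advance 4.
Byte at offset 24: 0xC9 = 11001001 → 2-byte char (#9). Advance 2.
Reached end at offset 26 after 9 code points.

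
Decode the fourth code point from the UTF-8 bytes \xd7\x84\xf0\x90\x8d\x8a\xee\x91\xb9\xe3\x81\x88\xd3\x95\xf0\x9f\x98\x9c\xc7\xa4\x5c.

U+3048

Offset 0: leading byte 0xD7 = 11010111 → 2-byte char #1 = D7 84.
Offset 2: leading byte 0xF0 = 11110000 → 4-byte char #2 = F0 90 8D 8A.
Offset 6: leading byte 0xEE = 11101110 → 3-byte char #3 = EE 91 B9.
Offset 9: leading byte 0xE3 = 11100011 → 3-byte char #4 = E3 81 88.
Leading byte 0xE3 = 11100011 matches 1110xxxx → 3-byte sequence.
Byte 1: 0xE3 = 11100011, payload 0011 (4 bits).
Byte 2: 0x81 = 10000001 (10xxxxxx ✓), payload 000001.
Byte 3: 0x88 = 10001000 (10xxxxxx ✓), payload 001000.
Concatenate: 0011000001001000 = 0x3048 (16 bits → U+3048).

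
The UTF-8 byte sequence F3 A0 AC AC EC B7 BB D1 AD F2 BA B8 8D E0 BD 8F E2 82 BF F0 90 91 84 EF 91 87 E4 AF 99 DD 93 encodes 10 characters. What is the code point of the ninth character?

U+4BD9

Offset 0: leading byte 0xF3 = 11110011 → 4-byte char #1 = F3 A0 AC AC.
Offset 4: leading byte 0xEC = 11101100 → 3-byte char #2 = EC B7 BB.
Offset 7: leading byte 0xD1 = 11010001 → 2-byte char #3 = D1 AD.
Offset 9: leading byte 0xF2 = 11110010 → 4-byte char #4 = F2 BA B8 8D.
Offset 13: leading byte 0xE0 = 11100000 → 3-byte char #5 = E0 BD 8F.
Offset 16: leading byte 0xE2 = 11100010 → 3-byte char #6 = E2 82 BF.
Offset 19: leading byte 0xF0 = 11110000 → 4-byte char #7 = F0 90 91 84.
Offset 23: leading byte 0xEF = 11101111 → 3-byte char #8 = EF 91 87.
Offset 26: leading byte 0xE4 = 11100100 → 3-byte char #9 = E4 AF 99.
Leading byte 0xE4 = 11100100 matches 1110xxxx → 3-byte sequence.
Byte 1: 0xE4 = 11100100, payload 0100 (4 bits).
Byte 2: 0xAF = 10101111 (10xxxxxx ✓), payload 101111.
Byte 3: 0x99 = 10011001 (10xxxxxx ✓), payload 011001.
Concatenate: 0100101111011001 = 0x4BD9 (16 bits → U+4BD9).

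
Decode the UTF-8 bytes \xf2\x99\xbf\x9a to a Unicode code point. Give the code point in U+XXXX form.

U+99FDA

Leading byte 0xF2 = 11110010 matches 11110xxx → 4-byte sequence.
Byte 1: 0xF2 = 11110010, payload 010 (3 bits).
Byte 2: 0x99 = 10011001 (10xxxxxx ✓), payload 011001.
Byte 3: 0xBF = 10111111 (10xxxxxx ✓), payload 111111.
Byte 4: 0x9A = 10011010 (10xxxxxx ✓), payload 011010.
Concatenate: 010011001111111011010 = 0x99FDA (21 bits → U+99FDA).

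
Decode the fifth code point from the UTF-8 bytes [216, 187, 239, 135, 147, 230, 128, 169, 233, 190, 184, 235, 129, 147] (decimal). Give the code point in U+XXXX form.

U+B053

Offset 0: leading byte 0xD8 = 11011000 → 2-byte char #1 = D8 BB.
Offset 2: leading byte 0xEF = 11101111 → 3-byte char #2 = EF 87 93.
Offset 5: leading byte 0xE6 = 11100110 → 3-byte char #3 = E6 80 A9.
Offset 8: leading byte 0xE9 = 11101001 → 3-byte char #4 = E9 BE B8.
Offset 11: leading byte 0xEB = 11101011 → 3-byte char #5 = EB 81 93.
Leading byte 0xEB = 11101011 matches 1110xxxx → 3-byte sequence.
Byte 1: 0xEB = 11101011, payload 1011 (4 bits).
Byte 2: 0x81 = 10000001 (10xxxxxx ✓), payload 000001.
Byte 3: 0x93 = 10010011 (10xxxxxx ✓), payload 010011.
Concatenate: 1011000001010011 = 0xB053 (16 bits → U+B053).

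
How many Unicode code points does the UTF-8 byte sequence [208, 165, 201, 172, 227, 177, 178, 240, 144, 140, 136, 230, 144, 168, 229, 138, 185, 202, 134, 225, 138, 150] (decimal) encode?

8

Byte at offset 0: 0xD0 = 11010000 → 2-byte char (#1). Advance 2.
Byte at offset 2: 0xC9 = 11001001 → 2-byte char (#2). Advance 2.
Byte at offset 4: 0xE3 = 11100011 → 3-byte char (#3). Advance 3.
Byte at offset 7: 0xF0 = 11110000 → 4-byte char (#4). Advance 4.
Byte at offset 11: 0xE6 = 11100110 → 3-byte char (#5). Advance 3.
Byte at offset 14: 0xE5 = 11100101 → 3-byte char (#6). Advance 3.
Byte at offset 17: 0xCA = 11001010 → 2-byte char (#7). Advance 2.
Byte at offset 19: 0xE1 = 11100001 → 3-byte char (#8). Advance 3.
Reached end at offset 22 after 8 code points.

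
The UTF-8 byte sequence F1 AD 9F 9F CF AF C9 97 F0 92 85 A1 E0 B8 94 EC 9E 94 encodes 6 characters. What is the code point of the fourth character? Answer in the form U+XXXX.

U+12161

Offset 0: leading byte 0xF1 = 11110001 → 4-byte char #1 = F1 AD 9F 9F.
Offset 4: leading byte 0xCF = 11001111 → 2-byte char #2 = CF AF.
Offset 6: leading byte 0xC9 = 11001001 → 2-byte char #3 = C9 97.
Offset 8: leading byte 0xF0 = 11110000 → 4-byte char #4 = F0 92 85 A1.
Leading byte 0xF0 = 11110000 matches 11110xxx → 4-byte sequence.
Byte 1: 0xF0 = 11110000, payload 000 (3 bits).
Byte 2: 0x92 = 10010010 (10xxxxxx ✓), payload 010010.
Byte 3: 0x85 = 10000101 (10xxxxxx ✓), payload 000101.
Byte 4: 0xA1 = 10100001 (10xxxxxx ✓), payload 100001.
Concatenate: 000010010000101100001 = 0x12161 (21 bits → U+12161).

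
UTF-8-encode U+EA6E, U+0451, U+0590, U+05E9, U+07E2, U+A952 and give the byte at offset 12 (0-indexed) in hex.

U+EA6E → 3-byte form EE A9 AE at offsets 0–2.
U+0451 → 2-byte form D1 91 at offsets 3–4.
U+0590 → 2-byte form D6 90 at offsets 5–6.
U+05E9 → 2-byte form D7 A9 at offsets 7–8.
U+07E2 → 2-byte form DF A2 at offsets 9–10.
U+A952 → 3-byte form EA A5 92 at offsets 11–13.
Offset 12 falls in char 6's range; it's byte 2 of EA A5 92 = 0xA5.

0xA5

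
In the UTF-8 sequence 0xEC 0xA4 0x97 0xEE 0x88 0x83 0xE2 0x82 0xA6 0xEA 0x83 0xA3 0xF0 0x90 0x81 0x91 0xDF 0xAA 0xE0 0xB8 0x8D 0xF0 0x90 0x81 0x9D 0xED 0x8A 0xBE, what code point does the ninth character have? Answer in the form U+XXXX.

U+D2BE

Offset 0: leading byte 0xEC = 11101100 → 3-byte char #1 = EC A4 97.
Offset 3: leading byte 0xEE = 11101110 → 3-byte char #2 = EE 88 83.
Offset 6: leading byte 0xE2 = 11100010 → 3-byte char #3 = E2 82 A6.
Offset 9: leading byte 0xEA = 11101010 → 3-byte char #4 = EA 83 A3.
Offset 12: leading byte 0xF0 = 11110000 → 4-byte char #5 = F0 90 81 91.
Offset 16: leading byte 0xDF = 11011111 → 2-byte char #6 = DF AA.
Offset 18: leading byte 0xE0 = 11100000 → 3-byte char #7 = E0 B8 8D.
Offset 21: leading byte 0xF0 = 11110000 → 4-byte char #8 = F0 90 81 9D.
Offset 25: leading byte 0xED = 11101101 → 3-byte char #9 = ED 8A BE.
Leading byte 0xED = 11101101 matches 1110xxxx → 3-byte sequence.
Byte 1: 0xED = 11101101, payload 1101 (4 bits).
Byte 2: 0x8A = 10001010 (10xxxxxx ✓), payload 001010.
Byte 3: 0xBE = 10111110 (10xxxxxx ✓), payload 111110.
Concatenate: 1101001010111110 = 0xD2BE (16 bits → U+D2BE).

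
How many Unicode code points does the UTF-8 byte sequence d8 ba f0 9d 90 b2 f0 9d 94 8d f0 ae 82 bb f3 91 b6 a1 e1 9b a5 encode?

Byte at offset 0: 0xD8 = 11011000 → 2-byte char (#1). Advance 2.
Byte at offset 2: 0xF0 = 11110000 → 4-byte char (#2). Advance 4.
Byte at offset 6: 0xF0 = 11110000 → 4-byte char (#3). Advance 4.
Byte at offset 10: 0xF0 = 11110000 → 4-byte char (#4). Advance 4.
Byte at offset 14: 0xF3 = 11110011 → 4-byte char (#5). Advance 4.
Byte at offset 18: 0xE1 = 11100001 → 3-byte char (#6). Advance 3.
Reached end at offset 21 after 6 code points.

6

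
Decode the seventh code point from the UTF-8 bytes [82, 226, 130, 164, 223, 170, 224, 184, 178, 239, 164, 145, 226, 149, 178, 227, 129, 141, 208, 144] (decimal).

Offset 0: leading byte 0x52 = 01010010 → 1-byte char #1 = 52.
Offset 1: leading byte 0xE2 = 11100010 → 3-byte char #2 = E2 82 A4.
Offset 4: leading byte 0xDF = 11011111 → 2-byte char #3 = DF AA.
Offset 6: leading byte 0xE0 = 11100000 → 3-byte char #4 = E0 B8 B2.
Offset 9: leading byte 0xEF = 11101111 → 3-byte char #5 = EF A4 91.
Offset 12: leading byte 0xE2 = 11100010 → 3-byte char #6 = E2 95 B2.
Offset 15: leading byte 0xE3 = 11100011 → 3-byte char #7 = E3 81 8D.
Leading byte 0xE3 = 11100011 matches 1110xxxx → 3-byte sequence.
Byte 1: 0xE3 = 11100011, payload 0011 (4 bits).
Byte 2: 0x81 = 10000001 (10xxxxxx ✓), payload 000001.
Byte 3: 0x8D = 10001101 (10xxxxxx ✓), payload 001101.
Concatenate: 0011000001001101 = 0x304D (16 bits → U+304D).

U+304D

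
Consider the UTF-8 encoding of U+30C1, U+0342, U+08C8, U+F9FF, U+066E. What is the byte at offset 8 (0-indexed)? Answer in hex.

0xEF

U+30C1 → 3-byte form E3 83 81 at offsets 0–2.
U+0342 → 2-byte form CD 82 at offsets 3–4.
U+08C8 → 3-byte form E0 A3 88 at offsets 5–7.
U+F9FF → 3-byte form EF A7 BF at offsets 8–10.
Offset 8 falls in char 4's range; it's byte 1 of EF A7 BF = 0xEF.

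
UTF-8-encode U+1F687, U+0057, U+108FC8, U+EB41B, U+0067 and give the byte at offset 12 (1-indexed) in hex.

0x90

1-indexed offset 12 is 0-indexed offset 11.
U+1F687 → 4-byte form F0 9F 9A 87 at offsets 0–3.
U+0057 → 1-byte form 57 at offsets 4–4.
U+108FC8 → 4-byte form F4 88 BF 88 at offsets 5–8.
U+EB41B → 4-byte form F3 AB 90 9B at offsets 9–12.
Offset 11 falls in char 4's range; it's byte 3 of F3 AB 90 9B = 0x90.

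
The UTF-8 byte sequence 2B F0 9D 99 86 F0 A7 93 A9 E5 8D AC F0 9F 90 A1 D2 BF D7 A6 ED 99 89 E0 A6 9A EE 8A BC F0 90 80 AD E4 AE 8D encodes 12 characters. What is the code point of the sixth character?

Offset 0: leading byte 0x2B = 00101011 → 1-byte char #1 = 2B.
Offset 1: leading byte 0xF0 = 11110000 → 4-byte char #2 = F0 9D 99 86.
Offset 5: leading byte 0xF0 = 11110000 → 4-byte char #3 = F0 A7 93 A9.
Offset 9: leading byte 0xE5 = 11100101 → 3-byte char #4 = E5 8D AC.
Offset 12: leading byte 0xF0 = 11110000 → 4-byte char #5 = F0 9F 90 A1.
Offset 16: leading byte 0xD2 = 11010010 → 2-byte char #6 = D2 BF.
Leading byte 0xD2 = 11010010 matches 110xxxxx → 2-byte sequence.
Byte 1: 0xD2 = 11010010, payload 10010 (5 bits).
Byte 2: 0xBF = 10111111 (10xxxxxx ✓), payload 111111.
Concatenate: 10010111111 = 0x4BF (11 bits → U+04BF).

U+04BF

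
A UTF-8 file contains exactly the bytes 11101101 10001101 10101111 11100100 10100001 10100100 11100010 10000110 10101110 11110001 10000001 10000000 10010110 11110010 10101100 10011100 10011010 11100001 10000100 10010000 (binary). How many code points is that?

Byte at offset 0: 0xED = 11101101 → 3-byte char (#1). Advance 3.
Byte at offset 3: 0xE4 = 11100100 → 3-byte char (#2). Advance 3.
Byte at offset 6: 0xE2 = 11100010 → 3-byte char (#3). Advance 3.
Byte at offset 9: 0xF1 = 11110001 → 4-byte char (#4). Advance 4.
Byte at offset 13: 0xF2 = 11110010 → 4-byte char (#5). Advance 4.
Byte at offset 17: 0xE1 = 11100001 → 3-byte char (#6). Advance 3.
Reached end at offset 20 after 6 code points.

6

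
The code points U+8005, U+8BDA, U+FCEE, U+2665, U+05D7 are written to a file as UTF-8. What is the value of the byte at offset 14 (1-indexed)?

1-indexed offset 14 is 0-indexed offset 13.
U+8005 → 3-byte form E8 80 85 at offsets 0–2.
U+8BDA → 3-byte form E8 AF 9A at offsets 3–5.
U+FCEE → 3-byte form EF B3 AE at offsets 6–8.
U+2665 → 3-byte form E2 99 A5 at offsets 9–11.
U+05D7 → 2-byte form D7 97 at offsets 12–13.
Offset 13 falls in char 5's range; it's byte 2 of D7 97 = 0x97.

0x97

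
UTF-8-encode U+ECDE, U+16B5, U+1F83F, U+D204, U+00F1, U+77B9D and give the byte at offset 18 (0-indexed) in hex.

0x9D

U+ECDE → 3-byte form EE B3 9E at offsets 0–2.
U+16B5 → 3-byte form E1 9A B5 at offsets 3–5.
U+1F83F → 4-byte form F0 9F A0 BF at offsets 6–9.
U+D204 → 3-byte form ED 88 84 at offsets 10–12.
U+00F1 → 2-byte form C3 B1 at offsets 13–14.
U+77B9D → 4-byte form F1 B7 AE 9D at offsets 15–18.
Offset 18 falls in char 6's range; it's byte 4 of F1 B7 AE 9D = 0x9D.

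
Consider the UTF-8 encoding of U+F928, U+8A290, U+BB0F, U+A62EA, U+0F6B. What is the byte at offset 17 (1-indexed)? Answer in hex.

0xAB

1-indexed offset 17 is 0-indexed offset 16.
U+F928 → 3-byte form EF A4 A8 at offsets 0–2.
U+8A290 → 4-byte form F2 8A 8A 90 at offsets 3–6.
U+BB0F → 3-byte form EB AC 8F at offsets 7–9.
U+A62EA → 4-byte form F2 A6 8B AA at offsets 10–13.
U+0F6B → 3-byte form E0 BD AB at offsets 14–16.
Offset 16 falls in char 5's range; it's byte 3 of E0 BD AB = 0xAB.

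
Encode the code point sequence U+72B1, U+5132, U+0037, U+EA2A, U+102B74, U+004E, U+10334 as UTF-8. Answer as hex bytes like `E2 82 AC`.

E7 8A B1 E5 84 B2 37 EE A8 AA F4 82 AD B4 4E F0 90 8C B4

U+72B1: 3-byte form → E7 8A B1.
U+5132: 3-byte form → E5 84 B2.
U+0037: 1-byte form → 37.
U+EA2A: 3-byte form → EE A8 AA.
U+102B74: 4-byte form → F4 82 AD B4.
U+004E: 1-byte form → 4E.
U+10334: 4-byte form → F0 90 8C B4.
Concatenated (19 bytes): E7 8A B1 E5 84 B2 37 EE A8 AA F4 82 AD B4 4E F0 90 8C B4.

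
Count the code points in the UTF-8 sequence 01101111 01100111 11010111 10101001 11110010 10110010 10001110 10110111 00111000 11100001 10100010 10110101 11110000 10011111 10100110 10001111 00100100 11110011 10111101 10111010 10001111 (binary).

9

Byte at offset 0: 0x6F = 01101111 → 1-byte char (#1). Advance 1.
Byte at offset 1: 0x67 = 01100111 → 1-byte char (#2). Advance 1.
Byte at offset 2: 0xD7 = 11010111 → 2-byte char (#3). Advance 2.
Byte at offset 4: 0xF2 = 11110010 → 4-byte char (#4). Advance 4.
Byte at offset 8: 0x38 = 00111000 → 1-byte char (#5). Advance 1.
Byte at offset 9: 0xE1 = 11100001 → 3-byte char (#6). Advance 3.
Byte at offset 12: 0xF0 = 11110000 → 4-byte char (#7). Advance 4.
Byte at offset 16: 0x24 = 00100100 → 1-byte char (#8). Advance 1.
Byte at offset 17: 0xF3 = 11110011 → 4-byte char (#9). Advance 4.
Reached end at offset 21 after 9 code points.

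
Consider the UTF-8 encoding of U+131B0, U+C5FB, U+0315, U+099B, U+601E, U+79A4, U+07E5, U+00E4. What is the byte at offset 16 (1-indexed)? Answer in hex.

0xE7

1-indexed offset 16 is 0-indexed offset 15.
U+131B0 → 4-byte form F0 93 86 B0 at offsets 0–3.
U+C5FB → 3-byte form EC 97 BB at offsets 4–6.
U+0315 → 2-byte form CC 95 at offsets 7–8.
U+099B → 3-byte form E0 A6 9B at offsets 9–11.
U+601E → 3-byte form E6 80 9E at offsets 12–14.
U+79A4 → 3-byte form E7 A6 A4 at offsets 15–17.
Offset 15 falls in char 6's range; it's byte 1 of E7 A6 A4 = 0xE7.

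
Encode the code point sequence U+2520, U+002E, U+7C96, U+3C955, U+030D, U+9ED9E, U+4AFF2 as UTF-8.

E2 94 A0 2E E7 B2 96 F0 BC A5 95 CC 8D F2 9E B6 9E F1 8A BF B2

U+2520: 3-byte form → E2 94 A0.
U+002E: 1-byte form → 2E.
U+7C96: 3-byte form → E7 B2 96.
U+3C955: 4-byte form → F0 BC A5 95.
U+030D: 2-byte form → CC 8D.
U+9ED9E: 4-byte form → F2 9E B6 9E.
U+4AFF2: 4-byte form → F1 8A BF B2.
Concatenated (21 bytes): E2 94 A0 2E E7 B2 96 F0 BC A5 95 CC 8D F2 9E B6 9E F1 8A BF B2.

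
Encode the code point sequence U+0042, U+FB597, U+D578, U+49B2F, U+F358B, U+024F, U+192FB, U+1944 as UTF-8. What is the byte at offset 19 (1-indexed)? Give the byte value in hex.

1-indexed offset 19 is 0-indexed offset 18.
U+0042 → 1-byte form 42 at offsets 0–0.
U+FB597 → 4-byte form F3 BB 96 97 at offsets 1–4.
U+D578 → 3-byte form ED 95 B8 at offsets 5–7.
U+49B2F → 4-byte form F1 89 AC AF at offsets 8–11.
U+F358B → 4-byte form F3 B3 96 8B at offsets 12–15.
U+024F → 2-byte form C9 8F at offsets 16–17.
U+192FB → 4-byte form F0 99 8B BB at offsets 18–21.
Offset 18 falls in char 7's range; it's byte 1 of F0 99 8B BB = 0xF0.

0xF0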